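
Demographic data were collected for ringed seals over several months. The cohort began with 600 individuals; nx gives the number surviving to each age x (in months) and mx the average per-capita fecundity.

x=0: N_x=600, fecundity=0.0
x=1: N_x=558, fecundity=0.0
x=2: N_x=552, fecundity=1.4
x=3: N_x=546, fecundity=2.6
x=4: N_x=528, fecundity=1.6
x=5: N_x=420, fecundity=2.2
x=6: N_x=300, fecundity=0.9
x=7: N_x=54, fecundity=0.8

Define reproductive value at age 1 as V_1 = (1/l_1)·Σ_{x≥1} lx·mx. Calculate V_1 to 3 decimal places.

lx = nx/n0 = nx/600: 1, 0.93, 0.92, 0.91, 0.88, 0.7, 0.5, 0.09
lx·mx for x ≥ 1: 0, 1.288, 2.366, 1.408, 1.54, 0.45, 0.072 → sum = 7.124
V_1 = 7.124 / l_1 = 7.124 / 0.93 = 7.660215… → 7.660

7.660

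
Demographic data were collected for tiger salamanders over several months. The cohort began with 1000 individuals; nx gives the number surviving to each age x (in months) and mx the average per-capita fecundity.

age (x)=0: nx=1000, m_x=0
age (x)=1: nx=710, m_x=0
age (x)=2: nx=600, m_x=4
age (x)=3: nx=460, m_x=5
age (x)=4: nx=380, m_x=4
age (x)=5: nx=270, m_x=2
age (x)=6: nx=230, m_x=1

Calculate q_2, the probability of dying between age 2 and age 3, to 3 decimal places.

0.233

lx = nx/n0 = nx/1000: 1, 0.71, 0.6, 0.46, 0.38, 0.27, 0.23
q_2 = (l_2 − l_3) / l_2 = (0.6 − 0.46) / 0.6
     = 0.14 / 0.6 = 0.233333… → 0.233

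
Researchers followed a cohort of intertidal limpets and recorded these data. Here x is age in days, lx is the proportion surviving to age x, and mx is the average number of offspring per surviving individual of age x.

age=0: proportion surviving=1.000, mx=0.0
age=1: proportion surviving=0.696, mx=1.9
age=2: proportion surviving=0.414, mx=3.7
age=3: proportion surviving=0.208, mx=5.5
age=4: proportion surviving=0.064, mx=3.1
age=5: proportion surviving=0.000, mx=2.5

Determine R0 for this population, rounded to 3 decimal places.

lx·mx by age: 0, 1.3224, 1.5318, 1.144, 0.1984, 0
R0 = Σ lx·mx = 4.1966 → 4.197

4.197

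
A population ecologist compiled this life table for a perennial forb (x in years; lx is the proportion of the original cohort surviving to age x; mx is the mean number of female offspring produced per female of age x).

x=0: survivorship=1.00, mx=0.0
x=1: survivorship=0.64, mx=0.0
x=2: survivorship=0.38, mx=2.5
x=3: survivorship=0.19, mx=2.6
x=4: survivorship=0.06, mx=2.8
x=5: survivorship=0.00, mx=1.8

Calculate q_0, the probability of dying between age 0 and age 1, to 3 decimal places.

0.360

q_0 = (l_0 − l_1) / l_0 = (1 − 0.64) / 1
     = 0.36 / 1 = 0.36 → 0.360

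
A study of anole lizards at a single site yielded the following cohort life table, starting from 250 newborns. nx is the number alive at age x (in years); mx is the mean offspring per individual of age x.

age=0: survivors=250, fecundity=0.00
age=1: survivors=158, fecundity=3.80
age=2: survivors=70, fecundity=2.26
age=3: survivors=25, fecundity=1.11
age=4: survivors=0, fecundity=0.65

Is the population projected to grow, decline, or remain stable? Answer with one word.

lx = nx/n0 = nx/250: 1, 0.632, 0.28, 0.1, 0
R0 = Σ lx·mx = 0 + 2.4016 + 0.6328 + 0.111 + 0 = 3.1454
R0 > 1, so the population is growing.

growing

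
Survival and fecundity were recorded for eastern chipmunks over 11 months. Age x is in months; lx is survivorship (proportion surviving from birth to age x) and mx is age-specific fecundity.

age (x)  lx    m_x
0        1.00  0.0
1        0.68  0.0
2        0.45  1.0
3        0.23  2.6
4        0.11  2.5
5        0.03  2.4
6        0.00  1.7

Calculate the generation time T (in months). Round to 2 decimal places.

2.98

lx·mx: 0, 0, 0.45, 0.598, 0.275, 0.072, 0 → R0 = 1.395
x·lx·mx: 0, 0, 0.9, 1.794, 1.1, 0.36, 0 → Σ = 4.154
T = 4.154 / 1.395 = 2.977778… → 2.98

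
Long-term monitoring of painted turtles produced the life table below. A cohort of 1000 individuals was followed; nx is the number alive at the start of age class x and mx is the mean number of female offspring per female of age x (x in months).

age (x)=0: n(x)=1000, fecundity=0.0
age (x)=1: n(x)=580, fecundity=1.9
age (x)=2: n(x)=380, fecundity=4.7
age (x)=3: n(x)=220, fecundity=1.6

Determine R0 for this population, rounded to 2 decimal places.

3.24

lx = nx/n0 = nx/1000: 1, 0.58, 0.38, 0.22
lx·mx by age: 0, 1.102, 1.786, 0.352
R0 = Σ lx·mx = 3.24 → 3.24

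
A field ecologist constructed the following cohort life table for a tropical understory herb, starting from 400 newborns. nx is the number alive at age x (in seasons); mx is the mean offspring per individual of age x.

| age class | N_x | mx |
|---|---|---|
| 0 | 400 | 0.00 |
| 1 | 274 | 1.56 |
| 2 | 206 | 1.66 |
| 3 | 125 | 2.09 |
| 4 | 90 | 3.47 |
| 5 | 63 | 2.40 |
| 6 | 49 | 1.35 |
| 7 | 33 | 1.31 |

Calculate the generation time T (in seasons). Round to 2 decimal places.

2.87

lx = nx/n0 = nx/400: 1, 0.685, 0.515, 0.3125, 0.225, 0.1575, 0.1225, 0.0825
lx·mx: 0, 1.0686, 0.8549, 0.653125, 0.78075, 0.378, 0.165375, 0.108075 → R0 = 4.008825
x·lx·mx: 0, 1.0686, 1.7098, 1.959375, 3.123, 1.89, 0.99225, 0.756525 → Σ = 11.49955
T = 11.49955 / 4.008825 = 2.868559… → 2.87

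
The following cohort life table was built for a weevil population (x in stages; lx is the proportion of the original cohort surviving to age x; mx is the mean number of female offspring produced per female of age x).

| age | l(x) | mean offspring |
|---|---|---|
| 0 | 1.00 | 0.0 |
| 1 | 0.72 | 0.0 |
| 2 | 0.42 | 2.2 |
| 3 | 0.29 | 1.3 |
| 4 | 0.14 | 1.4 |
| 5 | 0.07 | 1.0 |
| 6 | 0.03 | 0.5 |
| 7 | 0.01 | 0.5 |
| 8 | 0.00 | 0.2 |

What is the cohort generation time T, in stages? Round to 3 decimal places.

lx·mx: 0, 0, 0.924, 0.377, 0.196, 0.07, 0.015, 0.005, 0 → R0 = 1.587
x·lx·mx: 0, 0, 1.848, 1.131, 0.784, 0.35, 0.09, 0.035, 0 → Σ = 4.238
T = 4.238 / 1.587 = 2.670447… → 2.670

2.670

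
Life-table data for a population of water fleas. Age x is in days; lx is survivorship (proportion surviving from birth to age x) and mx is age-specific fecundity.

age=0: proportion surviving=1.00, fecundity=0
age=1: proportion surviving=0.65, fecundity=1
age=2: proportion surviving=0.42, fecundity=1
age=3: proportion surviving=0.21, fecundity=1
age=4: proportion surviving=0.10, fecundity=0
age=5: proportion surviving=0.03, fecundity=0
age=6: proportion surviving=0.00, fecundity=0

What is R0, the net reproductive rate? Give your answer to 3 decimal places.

lx·mx by age: 0, 0.65, 0.42, 0.21, 0, 0, 0
R0 = Σ lx·mx = 1.28 → 1.280

1.280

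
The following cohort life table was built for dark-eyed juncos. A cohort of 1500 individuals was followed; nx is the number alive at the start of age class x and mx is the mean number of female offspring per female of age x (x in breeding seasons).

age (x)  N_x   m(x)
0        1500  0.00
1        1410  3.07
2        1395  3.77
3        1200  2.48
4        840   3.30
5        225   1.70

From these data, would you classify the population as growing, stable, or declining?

growing

lx = nx/n0 = nx/1500: 1, 0.94, 0.93, 0.8, 0.56, 0.15
R0 = Σ lx·mx = 0 + 2.8858 + 3.5061 + 1.984 + 1.848 + 0.255 = 10.4789
R0 > 1, so the population is growing.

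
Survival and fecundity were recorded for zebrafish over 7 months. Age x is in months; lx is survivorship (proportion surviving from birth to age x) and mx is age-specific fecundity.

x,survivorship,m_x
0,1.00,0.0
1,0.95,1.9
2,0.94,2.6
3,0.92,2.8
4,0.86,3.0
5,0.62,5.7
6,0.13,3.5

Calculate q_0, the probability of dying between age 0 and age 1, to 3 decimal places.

0.050

q_0 = (l_0 − l_1) / l_0 = (1 − 0.95) / 1
     = 0.05 / 1 = 0.05 → 0.050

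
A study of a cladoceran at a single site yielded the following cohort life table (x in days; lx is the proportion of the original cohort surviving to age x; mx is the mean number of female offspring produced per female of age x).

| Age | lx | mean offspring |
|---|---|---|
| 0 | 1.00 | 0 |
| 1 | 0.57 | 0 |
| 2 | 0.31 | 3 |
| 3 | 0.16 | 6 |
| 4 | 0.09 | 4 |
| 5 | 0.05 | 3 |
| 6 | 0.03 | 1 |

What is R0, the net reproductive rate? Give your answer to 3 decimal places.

2.430

lx·mx by age: 0, 0, 0.93, 0.96, 0.36, 0.15, 0.03
R0 = Σ lx·mx = 2.43 → 2.430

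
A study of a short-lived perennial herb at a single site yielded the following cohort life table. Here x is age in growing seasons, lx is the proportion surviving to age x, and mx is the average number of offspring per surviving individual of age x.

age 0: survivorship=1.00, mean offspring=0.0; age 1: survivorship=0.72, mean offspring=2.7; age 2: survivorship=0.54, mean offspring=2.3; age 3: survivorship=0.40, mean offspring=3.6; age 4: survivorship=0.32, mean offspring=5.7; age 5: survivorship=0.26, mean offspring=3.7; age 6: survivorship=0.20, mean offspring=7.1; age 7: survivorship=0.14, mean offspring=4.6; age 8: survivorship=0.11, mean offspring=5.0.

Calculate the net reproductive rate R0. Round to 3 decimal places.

lx·mx by age: 0, 1.944, 1.242, 1.44, 1.824, 0.962, 1.42, 0.644, 0.55
R0 = Σ lx·mx = 10.026 → 10.026

10.026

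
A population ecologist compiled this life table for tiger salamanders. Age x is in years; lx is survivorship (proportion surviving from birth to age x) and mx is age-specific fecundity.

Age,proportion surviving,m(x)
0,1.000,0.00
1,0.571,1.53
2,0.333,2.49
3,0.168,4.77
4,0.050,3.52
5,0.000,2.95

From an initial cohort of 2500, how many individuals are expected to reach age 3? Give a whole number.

Expected survivors = N0 · l_3 = 2500 × 0.168 = 420 → 420

420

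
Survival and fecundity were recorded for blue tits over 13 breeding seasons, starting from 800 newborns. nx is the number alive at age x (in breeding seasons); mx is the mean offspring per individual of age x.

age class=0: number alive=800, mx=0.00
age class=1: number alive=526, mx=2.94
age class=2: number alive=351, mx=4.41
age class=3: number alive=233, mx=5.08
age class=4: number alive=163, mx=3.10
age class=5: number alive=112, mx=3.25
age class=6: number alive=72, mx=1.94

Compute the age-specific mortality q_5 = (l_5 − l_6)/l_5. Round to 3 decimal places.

0.357

lx = nx/n0 = nx/800: 1, 0.6575, 0.43875, 0.29125, 0.20375, 0.14, 0.09
q_5 = (l_5 − l_6) / l_5 = (0.14 − 0.09) / 0.14
     = 0.05 / 0.14 = 0.357143… → 0.357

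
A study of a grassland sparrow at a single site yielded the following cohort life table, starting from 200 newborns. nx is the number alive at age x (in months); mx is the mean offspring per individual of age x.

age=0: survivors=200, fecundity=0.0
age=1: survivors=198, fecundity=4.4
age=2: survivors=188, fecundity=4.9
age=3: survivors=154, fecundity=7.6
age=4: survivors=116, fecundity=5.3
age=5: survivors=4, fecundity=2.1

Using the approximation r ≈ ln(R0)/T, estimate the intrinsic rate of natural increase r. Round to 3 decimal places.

lx = nx/n0 = nx/200: 1, 0.99, 0.94, 0.77, 0.58, 0.02
R0 = Σ lx·mx = 0 + 4.356 + 4.606 + 5.852 + 3.074 + 0.042 = 17.93
Σ x·lx·mx = 43.63; T = 43.63/17.93 = 2.43335…
r ≈ ln(R0)/T = ln(17.93)/2.43335… = 1.18621… → 1.186

1.186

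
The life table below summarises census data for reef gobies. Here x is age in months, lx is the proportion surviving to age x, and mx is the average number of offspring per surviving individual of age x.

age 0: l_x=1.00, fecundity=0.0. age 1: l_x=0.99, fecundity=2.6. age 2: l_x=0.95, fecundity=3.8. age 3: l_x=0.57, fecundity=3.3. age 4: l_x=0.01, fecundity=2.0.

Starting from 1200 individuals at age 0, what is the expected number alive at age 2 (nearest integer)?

1140

Expected survivors = N0 · l_2 = 1200 × 0.95 = 1140 → 1140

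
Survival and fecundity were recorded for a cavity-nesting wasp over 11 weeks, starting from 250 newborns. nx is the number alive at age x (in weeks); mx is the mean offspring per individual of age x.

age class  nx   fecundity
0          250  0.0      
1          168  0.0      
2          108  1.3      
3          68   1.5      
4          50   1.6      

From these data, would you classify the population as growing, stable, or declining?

growing

lx = nx/n0 = nx/250: 1, 0.672, 0.432, 0.272, 0.2
R0 = Σ lx·mx = 0 + 0 + 0.5616 + 0.408 + 0.32 = 1.2896
R0 > 1, so the population is growing.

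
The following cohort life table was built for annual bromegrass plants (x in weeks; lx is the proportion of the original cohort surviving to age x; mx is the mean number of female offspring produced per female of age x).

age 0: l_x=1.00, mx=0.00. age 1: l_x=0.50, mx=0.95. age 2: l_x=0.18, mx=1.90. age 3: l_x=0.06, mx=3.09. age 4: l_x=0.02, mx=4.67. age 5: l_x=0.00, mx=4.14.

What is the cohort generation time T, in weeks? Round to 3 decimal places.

1.906

lx·mx: 0, 0.475, 0.342, 0.1854, 0.0934, 0 → R0 = 1.0958
x·lx·mx: 0, 0.475, 0.684, 0.5562, 0.3736, 0 → Σ = 2.0888
T = 2.0888 / 1.0958 = 1.906187… → 1.906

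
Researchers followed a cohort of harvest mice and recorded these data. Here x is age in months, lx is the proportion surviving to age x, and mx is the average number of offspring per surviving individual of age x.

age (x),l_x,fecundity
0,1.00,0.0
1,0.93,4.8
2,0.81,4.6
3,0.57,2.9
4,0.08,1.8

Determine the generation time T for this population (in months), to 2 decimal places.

1.75

lx·mx: 0, 4.464, 3.726, 1.653, 0.144 → R0 = 9.987
x·lx·mx: 0, 4.464, 7.452, 4.959, 0.576 → Σ = 17.451
T = 17.451 / 9.987 = 1.747372… → 1.75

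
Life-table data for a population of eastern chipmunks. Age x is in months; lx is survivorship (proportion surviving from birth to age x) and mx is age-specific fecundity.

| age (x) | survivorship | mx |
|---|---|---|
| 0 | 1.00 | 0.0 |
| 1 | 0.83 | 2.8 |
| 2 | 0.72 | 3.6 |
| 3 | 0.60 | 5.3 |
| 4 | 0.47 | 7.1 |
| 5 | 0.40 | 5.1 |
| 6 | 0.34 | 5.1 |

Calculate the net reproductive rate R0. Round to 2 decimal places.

15.21

lx·mx by age: 0, 2.324, 2.592, 3.18, 3.337, 2.04, 1.734
R0 = Σ lx·mx = 15.207 → 15.21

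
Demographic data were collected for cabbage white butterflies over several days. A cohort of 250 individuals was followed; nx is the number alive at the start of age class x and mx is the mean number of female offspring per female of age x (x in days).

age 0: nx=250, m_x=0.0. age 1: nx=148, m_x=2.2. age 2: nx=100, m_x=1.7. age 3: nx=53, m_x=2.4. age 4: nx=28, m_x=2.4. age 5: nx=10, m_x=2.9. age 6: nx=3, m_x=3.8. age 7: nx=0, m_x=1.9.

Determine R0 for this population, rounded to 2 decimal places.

lx = nx/n0 = nx/250: 1, 0.592, 0.4, 0.212, 0.112, 0.04, 0.012, 0
lx·mx by age: 0, 1.3024, 0.68, 0.5088, 0.2688, 0.116, 0.0456, 0
R0 = Σ lx·mx = 2.9216 → 2.92

2.92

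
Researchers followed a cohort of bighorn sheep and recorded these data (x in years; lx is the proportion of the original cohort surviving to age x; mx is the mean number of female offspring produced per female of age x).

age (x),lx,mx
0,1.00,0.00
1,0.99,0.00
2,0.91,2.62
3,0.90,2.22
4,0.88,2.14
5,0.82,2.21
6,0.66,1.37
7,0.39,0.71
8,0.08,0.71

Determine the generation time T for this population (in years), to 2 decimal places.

lx·mx: 0, 0, 2.3842, 1.998, 1.8832, 1.8122, 0.9042, 0.2769, 0.0568 → R0 = 9.3155
x·lx·mx: 0, 0, 4.7684, 5.994, 7.5328, 9.061, 5.4252, 1.9383, 0.4544 → Σ = 35.1741
T = 35.1741 / 9.3155 = 3.775868… → 3.78

3.78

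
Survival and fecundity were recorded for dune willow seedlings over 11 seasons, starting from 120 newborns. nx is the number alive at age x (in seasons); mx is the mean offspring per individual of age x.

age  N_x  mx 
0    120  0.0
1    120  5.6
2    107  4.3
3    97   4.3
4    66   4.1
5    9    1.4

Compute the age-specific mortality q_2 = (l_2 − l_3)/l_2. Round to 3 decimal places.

lx = nx/n0 = nx/120: 1, 1, 0.89167…, 0.80833…, 0.55, 0.075
q_2 = (l_2 − l_3) / l_2 = (0.891667… − 0.808333…) / 0.891667…
     = 0.083333… / 0.891667… = 0.093458… → 0.093

0.093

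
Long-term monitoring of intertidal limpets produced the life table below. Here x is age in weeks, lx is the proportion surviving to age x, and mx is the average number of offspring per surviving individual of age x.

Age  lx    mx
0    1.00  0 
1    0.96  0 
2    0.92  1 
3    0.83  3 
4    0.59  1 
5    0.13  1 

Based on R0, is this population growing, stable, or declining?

growing

R0 = Σ lx·mx = 0 + 0 + 0.92 + 2.49 + 0.59 + 0.13 = 4.13
R0 > 1, so the population is growing.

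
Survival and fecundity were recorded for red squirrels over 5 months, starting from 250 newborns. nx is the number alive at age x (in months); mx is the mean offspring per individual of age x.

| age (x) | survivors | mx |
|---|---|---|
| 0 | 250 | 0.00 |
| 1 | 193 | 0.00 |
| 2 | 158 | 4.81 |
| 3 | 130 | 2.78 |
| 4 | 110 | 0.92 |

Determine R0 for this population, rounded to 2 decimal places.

lx = nx/n0 = nx/250: 1, 0.772, 0.632, 0.52, 0.44
lx·mx by age: 0, 0, 3.03992, 1.4456, 0.4048
R0 = Σ lx·mx = 4.89032 → 4.89

4.89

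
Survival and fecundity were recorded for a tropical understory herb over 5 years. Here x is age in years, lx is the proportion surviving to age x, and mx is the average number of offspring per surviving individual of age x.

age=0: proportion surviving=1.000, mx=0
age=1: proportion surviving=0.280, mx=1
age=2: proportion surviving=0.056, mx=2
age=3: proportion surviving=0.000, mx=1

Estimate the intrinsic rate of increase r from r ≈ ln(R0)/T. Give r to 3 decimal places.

-0.728

R0 = Σ lx·mx = 0 + 0.28 + 0.112 + 0 = 0.392
Σ x·lx·mx = 0.504; T = 0.504/0.392 = 1.28571…
r ≈ ln(R0)/T = ln(0.392)/1.28571… = -0.72838… → -0.728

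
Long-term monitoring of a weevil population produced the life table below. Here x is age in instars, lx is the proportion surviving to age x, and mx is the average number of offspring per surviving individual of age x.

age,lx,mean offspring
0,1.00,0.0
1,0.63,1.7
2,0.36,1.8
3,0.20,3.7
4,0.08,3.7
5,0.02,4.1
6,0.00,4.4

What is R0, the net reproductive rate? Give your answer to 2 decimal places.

2.84

lx·mx by age: 0, 1.071, 0.648, 0.74, 0.296, 0.082, 0
R0 = Σ lx·mx = 2.837 → 2.84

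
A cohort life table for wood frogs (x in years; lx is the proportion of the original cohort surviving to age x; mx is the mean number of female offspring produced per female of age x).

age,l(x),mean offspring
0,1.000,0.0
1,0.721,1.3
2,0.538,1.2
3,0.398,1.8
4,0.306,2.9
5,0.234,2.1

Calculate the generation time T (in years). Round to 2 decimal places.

2.82

lx·mx: 0, 0.9373, 0.6456, 0.7164, 0.8874, 0.4914 → R0 = 3.6781
x·lx·mx: 0, 0.9373, 1.2912, 2.1492, 3.5496, 2.457 → Σ = 10.3843
T = 10.3843 / 3.6781 = 2.823278… → 2.82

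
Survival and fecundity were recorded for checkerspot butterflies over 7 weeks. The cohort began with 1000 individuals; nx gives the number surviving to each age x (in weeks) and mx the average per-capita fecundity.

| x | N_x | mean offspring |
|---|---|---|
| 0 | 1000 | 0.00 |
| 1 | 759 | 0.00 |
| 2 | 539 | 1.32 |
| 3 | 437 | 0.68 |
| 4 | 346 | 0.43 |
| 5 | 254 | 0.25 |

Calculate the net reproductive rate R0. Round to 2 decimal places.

lx = nx/n0 = nx/1000: 1, 0.759, 0.539, 0.437, 0.346, 0.254
lx·mx by age: 0, 0, 0.71148, 0.29716, 0.14878, 0.0635
R0 = Σ lx·mx = 1.22092 → 1.22

1.22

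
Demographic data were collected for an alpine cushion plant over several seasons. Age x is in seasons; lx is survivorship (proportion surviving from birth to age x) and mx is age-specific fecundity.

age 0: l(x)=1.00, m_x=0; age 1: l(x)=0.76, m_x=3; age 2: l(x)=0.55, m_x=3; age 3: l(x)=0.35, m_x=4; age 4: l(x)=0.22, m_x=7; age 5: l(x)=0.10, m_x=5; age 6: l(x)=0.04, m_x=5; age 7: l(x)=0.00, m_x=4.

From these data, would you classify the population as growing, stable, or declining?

growing

R0 = Σ lx·mx = 0 + 2.28 + 1.65 + 1.4 + 1.54 + 0.5 + 0.2 + 0 = 7.57
R0 > 1, so the population is growing.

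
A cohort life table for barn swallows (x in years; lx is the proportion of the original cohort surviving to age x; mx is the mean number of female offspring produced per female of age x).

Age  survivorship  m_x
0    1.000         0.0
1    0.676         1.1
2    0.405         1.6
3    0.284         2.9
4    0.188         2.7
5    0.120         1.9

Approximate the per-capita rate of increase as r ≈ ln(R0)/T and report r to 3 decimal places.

0.416

R0 = Σ lx·mx = 0 + 0.7436 + 0.648 + 0.8236 + 0.5076 + 0.228 = 2.9508
Σ x·lx·mx = 7.6808; T = 7.6808/2.9508 = 2.60296…
r ≈ ln(R0)/T = ln(2.9508)/2.60296… = 0.41571… → 0.416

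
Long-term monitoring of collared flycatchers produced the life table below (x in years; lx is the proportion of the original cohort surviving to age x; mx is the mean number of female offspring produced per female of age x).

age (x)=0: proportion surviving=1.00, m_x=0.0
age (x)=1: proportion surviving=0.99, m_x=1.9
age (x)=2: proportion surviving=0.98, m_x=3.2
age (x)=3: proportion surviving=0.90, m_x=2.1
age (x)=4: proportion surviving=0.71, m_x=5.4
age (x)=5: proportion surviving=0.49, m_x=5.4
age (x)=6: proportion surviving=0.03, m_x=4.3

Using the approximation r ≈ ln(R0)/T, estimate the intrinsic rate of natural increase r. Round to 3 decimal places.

0.815

R0 = Σ lx·mx = 0 + 1.881 + 3.136 + 1.89 + 3.834 + 2.646 + 0.129 = 13.516
Σ x·lx·mx = 43.163; T = 43.163/13.516 = 3.19347…
r ≈ ln(R0)/T = ln(13.516)/3.19347… = 0.81537… → 0.815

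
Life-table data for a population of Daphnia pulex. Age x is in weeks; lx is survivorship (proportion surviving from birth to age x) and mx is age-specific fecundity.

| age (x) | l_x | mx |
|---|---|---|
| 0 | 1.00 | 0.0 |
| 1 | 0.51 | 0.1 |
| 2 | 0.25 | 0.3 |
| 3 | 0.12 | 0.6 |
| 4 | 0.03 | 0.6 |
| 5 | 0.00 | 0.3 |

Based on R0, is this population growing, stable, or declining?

R0 = Σ lx·mx = 0 + 0.051 + 0.075 + 0.072 + 0.018 + 0 = 0.216
R0 < 1, so the population is declining.

declining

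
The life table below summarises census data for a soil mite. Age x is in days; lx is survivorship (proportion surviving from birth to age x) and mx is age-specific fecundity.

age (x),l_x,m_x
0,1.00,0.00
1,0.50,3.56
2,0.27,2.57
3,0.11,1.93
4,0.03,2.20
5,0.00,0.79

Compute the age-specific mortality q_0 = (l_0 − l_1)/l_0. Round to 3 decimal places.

q_0 = (l_0 − l_1) / l_0 = (1 − 0.5) / 1
     = 0.5 / 1 = 0.5 → 0.500

0.500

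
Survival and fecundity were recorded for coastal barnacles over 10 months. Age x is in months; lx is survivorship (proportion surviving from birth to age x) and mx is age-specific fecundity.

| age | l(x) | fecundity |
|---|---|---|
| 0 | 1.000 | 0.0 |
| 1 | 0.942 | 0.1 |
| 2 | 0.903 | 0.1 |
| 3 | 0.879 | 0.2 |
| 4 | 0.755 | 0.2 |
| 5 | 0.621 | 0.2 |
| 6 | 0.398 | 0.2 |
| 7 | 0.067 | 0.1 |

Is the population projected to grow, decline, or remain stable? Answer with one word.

R0 = Σ lx·mx = 0 + 0.0942 + 0.0903 + 0.1758 + 0.151 + 0.1242 + 0.0796 + 0.0067 = 0.7218
R0 < 1, so the population is declining.

declining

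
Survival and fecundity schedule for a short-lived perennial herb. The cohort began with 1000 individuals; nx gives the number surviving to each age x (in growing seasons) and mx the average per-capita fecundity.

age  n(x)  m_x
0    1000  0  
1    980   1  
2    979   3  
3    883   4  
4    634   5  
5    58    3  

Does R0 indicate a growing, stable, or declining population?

growing

lx = nx/n0 = nx/1000: 1, 0.98, 0.979, 0.883, 0.634, 0.058
R0 = Σ lx·mx = 0 + 0.98 + 2.937 + 3.532 + 3.17 + 0.174 = 10.793
R0 > 1, so the population is growing.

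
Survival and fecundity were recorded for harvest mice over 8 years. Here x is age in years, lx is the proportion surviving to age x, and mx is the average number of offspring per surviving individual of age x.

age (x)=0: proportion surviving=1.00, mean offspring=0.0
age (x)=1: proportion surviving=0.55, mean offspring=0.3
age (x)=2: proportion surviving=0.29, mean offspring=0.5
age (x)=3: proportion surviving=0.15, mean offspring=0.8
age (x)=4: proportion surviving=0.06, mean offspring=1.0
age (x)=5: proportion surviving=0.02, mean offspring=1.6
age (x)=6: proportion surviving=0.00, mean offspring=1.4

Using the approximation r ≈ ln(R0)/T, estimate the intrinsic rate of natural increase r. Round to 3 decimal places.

-0.279

R0 = Σ lx·mx = 0 + 0.165 + 0.145 + 0.12 + 0.06 + 0.032 + 0 = 0.522
Σ x·lx·mx = 1.215; T = 1.215/0.522 = 2.32759…
r ≈ ln(R0)/T = ln(0.522)/2.32759… = -0.2793… → -0.279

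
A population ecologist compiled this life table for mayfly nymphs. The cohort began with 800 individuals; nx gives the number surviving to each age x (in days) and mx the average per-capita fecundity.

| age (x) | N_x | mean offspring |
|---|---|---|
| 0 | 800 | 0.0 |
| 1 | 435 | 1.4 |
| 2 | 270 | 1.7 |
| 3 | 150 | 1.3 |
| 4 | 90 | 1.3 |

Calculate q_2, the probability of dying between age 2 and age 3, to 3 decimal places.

0.444

lx = nx/n0 = nx/800: 1, 0.54375, 0.3375, 0.1875, 0.1125
q_2 = (l_2 − l_3) / l_2 = (0.3375 − 0.1875) / 0.3375
     = 0.15 / 0.3375 = 0.444444… → 0.444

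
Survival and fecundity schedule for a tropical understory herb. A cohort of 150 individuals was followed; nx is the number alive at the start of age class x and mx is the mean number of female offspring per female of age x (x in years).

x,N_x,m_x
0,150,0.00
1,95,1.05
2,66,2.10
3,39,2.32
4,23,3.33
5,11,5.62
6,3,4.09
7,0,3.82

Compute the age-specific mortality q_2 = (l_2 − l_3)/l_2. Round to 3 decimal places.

0.409

lx = nx/n0 = nx/150: 1, 0.63333…, 0.44, 0.26, 0.15333…, 0.07333…, 0.02, 0
q_2 = (l_2 − l_3) / l_2 = (0.44 − 0.26) / 0.44
     = 0.18 / 0.44 = 0.409091… → 0.409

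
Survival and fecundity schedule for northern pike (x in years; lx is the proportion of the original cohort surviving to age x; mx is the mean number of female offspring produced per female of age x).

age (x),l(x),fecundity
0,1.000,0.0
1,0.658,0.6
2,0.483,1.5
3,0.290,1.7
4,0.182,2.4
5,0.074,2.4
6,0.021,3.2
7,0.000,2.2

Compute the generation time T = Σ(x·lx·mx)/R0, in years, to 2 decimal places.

lx·mx: 0, 0.3948, 0.7245, 0.493, 0.4368, 0.1776, 0.0672, 0 → R0 = 2.2939
x·lx·mx: 0, 0.3948, 1.449, 1.479, 1.7472, 0.888, 0.4032, 0 → Σ = 6.3612
T = 6.3612 / 2.2939 = 2.773094… → 2.77

2.77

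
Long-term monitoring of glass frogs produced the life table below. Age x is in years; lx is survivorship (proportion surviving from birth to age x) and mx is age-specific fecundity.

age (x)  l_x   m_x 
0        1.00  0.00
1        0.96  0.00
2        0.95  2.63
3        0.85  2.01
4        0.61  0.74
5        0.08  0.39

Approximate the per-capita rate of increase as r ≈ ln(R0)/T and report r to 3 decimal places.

R0 = Σ lx·mx = 0 + 0 + 2.4985 + 1.7085 + 0.4514 + 0.0312 = 4.6896
Σ x·lx·mx = 12.0841; T = 12.0841/4.6896 = 2.57679…
r ≈ ln(R0)/T = ln(4.6896)/2.57679… = 0.59972… → 0.600

0.600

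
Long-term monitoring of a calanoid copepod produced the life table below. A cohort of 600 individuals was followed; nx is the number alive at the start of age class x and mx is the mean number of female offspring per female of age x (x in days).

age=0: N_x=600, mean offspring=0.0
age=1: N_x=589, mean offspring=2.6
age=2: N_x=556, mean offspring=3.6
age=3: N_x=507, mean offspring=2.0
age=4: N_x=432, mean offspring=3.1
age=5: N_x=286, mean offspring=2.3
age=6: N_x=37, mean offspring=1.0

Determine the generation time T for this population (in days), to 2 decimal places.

lx = nx/n0 = nx/600: 1, 0.98167…, 0.92667…, 0.845, 0.72, 0.47667…, 0.06167…
lx·mx: 0, 2.552333…, 3.336…, 1.69, 2.232, 1.096333…, 0.061667… → R0 = 10.968333…
x·lx·mx: 0, 2.552333…, 6.672…, 5.07, 8.928, 5.481667…, 0.37… → Σ = 29.074…
T = 29.074… / 10.968333… = 2.650722… → 2.65

2.65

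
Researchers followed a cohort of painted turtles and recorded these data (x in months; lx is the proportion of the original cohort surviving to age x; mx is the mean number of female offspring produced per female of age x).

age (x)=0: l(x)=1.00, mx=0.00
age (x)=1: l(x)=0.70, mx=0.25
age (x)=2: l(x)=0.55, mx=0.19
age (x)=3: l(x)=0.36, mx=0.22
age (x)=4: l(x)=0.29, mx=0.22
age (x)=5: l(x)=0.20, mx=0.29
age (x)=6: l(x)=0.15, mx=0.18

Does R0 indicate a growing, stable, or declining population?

R0 = Σ lx·mx = 0 + 0.175 + 0.1045 + 0.0792 + 0.0638 + 0.058 + 0.027 = 0.5075
R0 < 1, so the population is declining.

declining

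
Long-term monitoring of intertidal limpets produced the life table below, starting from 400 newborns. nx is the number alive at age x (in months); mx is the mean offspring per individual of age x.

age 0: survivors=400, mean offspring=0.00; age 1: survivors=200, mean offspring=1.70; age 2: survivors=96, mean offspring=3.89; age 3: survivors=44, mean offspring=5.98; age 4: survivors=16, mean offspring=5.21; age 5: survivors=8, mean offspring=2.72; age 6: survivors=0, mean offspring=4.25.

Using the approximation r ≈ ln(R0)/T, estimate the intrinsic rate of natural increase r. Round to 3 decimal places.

0.464

lx = nx/n0 = nx/400: 1, 0.5, 0.24, 0.11, 0.04, 0.02, 0
R0 = Σ lx·mx = 0 + 0.85 + 0.9336 + 0.6578 + 0.2084 + 0.0544 + 0 = 2.7042
Σ x·lx·mx = 5.7962; T = 5.7962/2.7042 = 2.14341…
r ≈ ln(R0)/T = ln(2.7042)/2.14341… = 0.46412… → 0.464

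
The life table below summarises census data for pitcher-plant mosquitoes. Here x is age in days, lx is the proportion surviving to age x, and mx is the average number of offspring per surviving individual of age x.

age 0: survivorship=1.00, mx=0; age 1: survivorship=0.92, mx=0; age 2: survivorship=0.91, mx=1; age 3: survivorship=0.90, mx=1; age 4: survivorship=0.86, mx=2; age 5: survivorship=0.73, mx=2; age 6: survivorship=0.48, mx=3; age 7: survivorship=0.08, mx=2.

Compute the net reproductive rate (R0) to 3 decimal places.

6.590

lx·mx by age: 0, 0, 0.91, 0.9, 1.72, 1.46, 1.44, 0.16
R0 = Σ lx·mx = 6.59 → 6.590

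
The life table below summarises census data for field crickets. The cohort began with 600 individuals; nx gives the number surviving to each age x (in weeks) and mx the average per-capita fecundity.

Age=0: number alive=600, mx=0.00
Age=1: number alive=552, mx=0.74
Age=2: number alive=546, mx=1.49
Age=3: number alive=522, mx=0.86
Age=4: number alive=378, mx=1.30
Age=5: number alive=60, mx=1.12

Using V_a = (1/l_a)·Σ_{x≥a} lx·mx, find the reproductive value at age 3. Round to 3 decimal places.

1.930

lx = nx/n0 = nx/600: 1, 0.92, 0.91, 0.87, 0.63, 0.1
lx·mx for x ≥ 3: 0.7482, 0.819, 0.112 → sum = 1.6792
V_3 = 1.6792 / l_3 = 1.6792 / 0.87 = 1.930115… → 1.930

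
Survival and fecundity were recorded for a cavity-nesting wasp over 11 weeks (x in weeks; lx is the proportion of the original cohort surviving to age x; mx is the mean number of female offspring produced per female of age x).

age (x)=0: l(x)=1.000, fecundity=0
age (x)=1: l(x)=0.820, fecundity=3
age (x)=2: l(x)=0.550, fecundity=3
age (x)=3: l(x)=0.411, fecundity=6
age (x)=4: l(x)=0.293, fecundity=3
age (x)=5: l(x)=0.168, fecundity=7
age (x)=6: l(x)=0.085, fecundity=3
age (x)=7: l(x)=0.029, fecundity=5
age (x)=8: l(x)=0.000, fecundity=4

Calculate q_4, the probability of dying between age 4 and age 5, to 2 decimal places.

q_4 = (l_4 − l_5) / l_4 = (0.293 − 0.168) / 0.293
     = 0.125 / 0.293 = 0.426621… → 0.43

0.43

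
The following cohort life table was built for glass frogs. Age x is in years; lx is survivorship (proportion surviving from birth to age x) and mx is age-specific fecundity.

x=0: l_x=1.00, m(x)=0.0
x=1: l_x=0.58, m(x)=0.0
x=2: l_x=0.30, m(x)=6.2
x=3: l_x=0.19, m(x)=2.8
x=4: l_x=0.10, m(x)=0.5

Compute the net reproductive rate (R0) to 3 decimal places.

2.442

lx·mx by age: 0, 0, 1.86, 0.532, 0.05
R0 = Σ lx·mx = 2.442 → 2.442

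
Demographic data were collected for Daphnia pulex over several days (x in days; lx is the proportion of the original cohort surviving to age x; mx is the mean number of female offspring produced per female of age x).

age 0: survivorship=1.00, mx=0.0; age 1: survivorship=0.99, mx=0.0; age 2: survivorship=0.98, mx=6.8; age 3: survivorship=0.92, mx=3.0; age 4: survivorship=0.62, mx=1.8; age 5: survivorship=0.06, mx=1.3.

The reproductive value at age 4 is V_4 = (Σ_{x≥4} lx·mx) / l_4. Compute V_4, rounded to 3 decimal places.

1.926

lx·mx for x ≥ 4: 1.116, 0.078 → sum = 1.194
V_4 = 1.194 / l_4 = 1.194 / 0.62 = 1.925806… → 1.926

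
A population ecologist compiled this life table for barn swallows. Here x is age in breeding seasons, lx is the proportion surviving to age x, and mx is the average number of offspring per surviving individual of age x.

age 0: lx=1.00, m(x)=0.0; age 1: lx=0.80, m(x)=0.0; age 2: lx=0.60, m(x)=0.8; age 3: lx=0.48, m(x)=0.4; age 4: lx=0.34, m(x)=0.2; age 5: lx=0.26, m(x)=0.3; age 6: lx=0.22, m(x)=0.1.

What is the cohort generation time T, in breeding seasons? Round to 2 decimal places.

2.77

lx·mx: 0, 0, 0.48, 0.192, 0.068, 0.078, 0.022 → R0 = 0.84
x·lx·mx: 0, 0, 0.96, 0.576, 0.272, 0.39, 0.132 → Σ = 2.33
T = 2.33 / 0.84 = 2.77381… → 2.77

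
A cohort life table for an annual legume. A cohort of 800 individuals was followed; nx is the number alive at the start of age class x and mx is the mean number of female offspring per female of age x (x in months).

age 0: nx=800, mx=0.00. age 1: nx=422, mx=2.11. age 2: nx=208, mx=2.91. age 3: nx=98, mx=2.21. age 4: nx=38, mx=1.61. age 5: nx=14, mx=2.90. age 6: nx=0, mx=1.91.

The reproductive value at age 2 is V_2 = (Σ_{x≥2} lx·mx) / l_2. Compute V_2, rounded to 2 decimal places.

lx = nx/n0 = nx/800: 1, 0.5275, 0.26, 0.1225, 0.0475, 0.0175, 0
lx·mx for x ≥ 2: 0.7566, 0.270725, 0.076475, 0.05075, 0 → sum = 1.15455
V_2 = 1.15455 / l_2 = 1.15455 / 0.26 = 4.440577… → 4.44

4.44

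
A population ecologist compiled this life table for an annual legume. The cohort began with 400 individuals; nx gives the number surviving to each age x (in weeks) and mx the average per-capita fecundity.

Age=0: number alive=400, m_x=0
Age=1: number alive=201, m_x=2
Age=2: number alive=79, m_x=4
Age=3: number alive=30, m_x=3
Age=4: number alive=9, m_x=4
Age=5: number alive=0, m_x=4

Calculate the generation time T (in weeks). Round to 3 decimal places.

1.716

lx = nx/n0 = nx/400: 1, 0.5025, 0.1975, 0.075, 0.0225, 0
lx·mx: 0, 1.005, 0.79, 0.225, 0.09, 0 → R0 = 2.11
x·lx·mx: 0, 1.005, 1.58, 0.675, 0.36, 0 → Σ = 3.62
T = 3.62 / 2.11 = 1.71564… → 1.716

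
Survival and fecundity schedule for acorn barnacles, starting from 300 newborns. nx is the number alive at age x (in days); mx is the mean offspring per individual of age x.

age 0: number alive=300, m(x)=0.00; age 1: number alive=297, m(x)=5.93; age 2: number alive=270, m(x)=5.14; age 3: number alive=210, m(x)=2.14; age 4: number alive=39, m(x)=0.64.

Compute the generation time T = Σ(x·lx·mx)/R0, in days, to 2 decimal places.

1.65

lx = nx/n0 = nx/300: 1, 0.99, 0.9, 0.7, 0.13
lx·mx: 0, 5.8707, 4.626, 1.498, 0.0832 → R0 = 12.0779
x·lx·mx: 0, 5.8707, 9.252, 4.494, 0.3328 → Σ = 19.9495
T = 19.9495 / 12.0779 = 1.651736… → 1.65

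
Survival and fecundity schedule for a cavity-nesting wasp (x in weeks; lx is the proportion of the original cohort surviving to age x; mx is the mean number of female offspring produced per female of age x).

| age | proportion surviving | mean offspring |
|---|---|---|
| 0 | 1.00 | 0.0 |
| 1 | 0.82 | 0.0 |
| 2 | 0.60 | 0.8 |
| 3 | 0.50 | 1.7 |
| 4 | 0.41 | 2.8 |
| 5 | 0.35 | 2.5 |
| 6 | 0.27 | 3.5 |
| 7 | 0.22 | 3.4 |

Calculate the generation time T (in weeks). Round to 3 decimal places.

lx·mx: 0, 0, 0.48, 0.85, 1.148, 0.875, 0.945, 0.748 → R0 = 5.046
x·lx·mx: 0, 0, 0.96, 2.55, 4.592, 4.375, 5.67, 5.236 → Σ = 23.383
T = 23.383 / 5.046 = 4.633967… → 4.634

4.634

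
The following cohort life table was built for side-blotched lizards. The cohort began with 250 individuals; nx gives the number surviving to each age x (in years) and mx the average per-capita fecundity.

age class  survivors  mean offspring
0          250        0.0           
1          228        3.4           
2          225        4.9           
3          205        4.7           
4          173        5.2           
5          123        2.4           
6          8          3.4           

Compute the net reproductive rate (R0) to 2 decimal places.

lx = nx/n0 = nx/250: 1, 0.912, 0.9, 0.82, 0.692, 0.492, 0.032
lx·mx by age: 0, 3.1008, 4.41, 3.854, 3.5984, 1.1808, 0.1088
R0 = Σ lx·mx = 16.2528 → 16.25

16.25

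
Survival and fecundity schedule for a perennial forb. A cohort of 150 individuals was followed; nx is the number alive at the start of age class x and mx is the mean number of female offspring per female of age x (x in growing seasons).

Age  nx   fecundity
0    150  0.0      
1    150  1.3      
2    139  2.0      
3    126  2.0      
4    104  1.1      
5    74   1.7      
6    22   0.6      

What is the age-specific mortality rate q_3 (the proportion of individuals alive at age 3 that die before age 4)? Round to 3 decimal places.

0.175

lx = nx/n0 = nx/150: 1, 1, 0.92667…, 0.84, 0.69333…, 0.49333…, 0.14667…
q_3 = (l_3 − l_4) / l_3 = (0.84 − 0.693333…) / 0.84
     = 0.146667… / 0.84 = 0.174603… → 0.175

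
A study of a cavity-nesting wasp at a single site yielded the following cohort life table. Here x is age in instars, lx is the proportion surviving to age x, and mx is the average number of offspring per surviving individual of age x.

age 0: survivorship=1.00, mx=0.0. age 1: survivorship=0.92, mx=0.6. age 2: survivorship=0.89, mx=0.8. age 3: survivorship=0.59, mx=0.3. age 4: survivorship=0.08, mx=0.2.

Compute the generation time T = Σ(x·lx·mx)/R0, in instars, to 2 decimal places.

lx·mx: 0, 0.552, 0.712, 0.177, 0.016 → R0 = 1.457
x·lx·mx: 0, 0.552, 1.424, 0.531, 0.064 → Σ = 2.571
T = 2.571 / 1.457 = 1.764585… → 1.76

1.76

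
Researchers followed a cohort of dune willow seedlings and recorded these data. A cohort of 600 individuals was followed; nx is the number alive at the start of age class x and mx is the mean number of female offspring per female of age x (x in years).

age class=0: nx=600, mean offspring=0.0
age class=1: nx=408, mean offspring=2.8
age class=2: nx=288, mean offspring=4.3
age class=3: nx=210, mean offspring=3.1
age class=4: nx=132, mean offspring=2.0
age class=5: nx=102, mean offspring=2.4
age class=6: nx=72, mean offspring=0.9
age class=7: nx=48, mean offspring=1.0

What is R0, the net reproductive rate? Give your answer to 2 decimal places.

lx = nx/n0 = nx/600: 1, 0.68, 0.48, 0.35, 0.22, 0.17, 0.12, 0.08
lx·mx by age: 0, 1.904, 2.064, 1.085, 0.44, 0.408, 0.108, 0.08
R0 = Σ lx·mx = 6.089 → 6.09

6.09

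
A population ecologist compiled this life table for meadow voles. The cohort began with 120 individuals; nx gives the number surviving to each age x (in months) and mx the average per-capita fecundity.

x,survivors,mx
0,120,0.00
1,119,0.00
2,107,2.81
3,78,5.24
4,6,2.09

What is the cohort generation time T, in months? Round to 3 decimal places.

2.601

lx = nx/n0 = nx/120: 1, 0.99167…, 0.89167…, 0.65, 0.05
lx·mx: 0, 0, 2.505583…, 3.406, 0.1045 → R0 = 6.016083…
x·lx·mx: 0, 0, 5.011167…, 10.218, 0.418 → Σ = 15.647167…
T = 15.647167… / 6.016083… = 2.600889… → 2.601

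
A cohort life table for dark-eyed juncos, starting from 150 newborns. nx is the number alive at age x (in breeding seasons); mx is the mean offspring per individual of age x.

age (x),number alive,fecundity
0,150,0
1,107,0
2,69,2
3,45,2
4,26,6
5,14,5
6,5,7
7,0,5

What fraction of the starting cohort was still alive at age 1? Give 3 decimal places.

l_1 = n_1/n_0 = 107/150 = 0.713333… → 0.713

0.713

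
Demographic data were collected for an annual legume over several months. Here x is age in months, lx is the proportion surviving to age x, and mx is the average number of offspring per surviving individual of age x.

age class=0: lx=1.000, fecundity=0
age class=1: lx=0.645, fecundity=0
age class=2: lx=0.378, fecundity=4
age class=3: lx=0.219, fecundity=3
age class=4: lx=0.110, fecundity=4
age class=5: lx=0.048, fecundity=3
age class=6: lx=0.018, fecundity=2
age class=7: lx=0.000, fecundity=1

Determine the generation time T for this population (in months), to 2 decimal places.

lx·mx: 0, 0, 1.512, 0.657, 0.44, 0.144, 0.036, 0 → R0 = 2.789
x·lx·mx: 0, 0, 3.024, 1.971, 1.76, 0.72, 0.216, 0 → Σ = 7.691
T = 7.691 / 2.789 = 2.757619… → 2.76

2.76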